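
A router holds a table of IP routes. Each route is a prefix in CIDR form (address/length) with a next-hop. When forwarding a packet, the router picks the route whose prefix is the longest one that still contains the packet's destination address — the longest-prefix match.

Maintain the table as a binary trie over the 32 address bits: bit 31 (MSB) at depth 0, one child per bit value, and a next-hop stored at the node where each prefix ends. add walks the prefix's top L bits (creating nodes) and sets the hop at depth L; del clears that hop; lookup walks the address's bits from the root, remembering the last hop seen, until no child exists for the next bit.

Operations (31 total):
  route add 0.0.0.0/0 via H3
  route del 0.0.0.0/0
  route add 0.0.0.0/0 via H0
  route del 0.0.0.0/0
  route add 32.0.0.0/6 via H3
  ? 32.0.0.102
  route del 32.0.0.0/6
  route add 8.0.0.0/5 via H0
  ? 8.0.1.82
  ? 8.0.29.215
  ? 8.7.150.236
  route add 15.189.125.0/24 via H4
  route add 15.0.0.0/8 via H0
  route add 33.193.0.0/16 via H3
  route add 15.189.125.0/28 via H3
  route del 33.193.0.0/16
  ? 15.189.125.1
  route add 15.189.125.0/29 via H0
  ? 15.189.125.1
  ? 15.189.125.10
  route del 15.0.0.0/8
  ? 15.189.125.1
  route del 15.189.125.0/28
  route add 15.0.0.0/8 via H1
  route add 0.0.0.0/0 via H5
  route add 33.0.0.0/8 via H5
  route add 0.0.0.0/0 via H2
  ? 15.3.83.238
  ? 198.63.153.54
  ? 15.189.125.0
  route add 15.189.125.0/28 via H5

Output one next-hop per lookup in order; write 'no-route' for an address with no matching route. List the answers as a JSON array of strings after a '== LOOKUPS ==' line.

Trace:
  add 0.0.0.0/0 -> H3 at depth 0
  - 0.0.0.0/0 clear@0
  add 0.0.0.0/0 -> H0 at depth 0
  - 0.0.0.0/0 clear@0
  add 32.0.0.0/6 -> H3 at depth 6
  lookup 32.0.0.102: bits 001000 walk d0:-→d1:-→d2:-→d3:-→d4:-→d5:-→d6:H3 -> H3
  - 32.0.0.0/6 clear@6
  add 8.0.0.0/5 -> H0 at depth 5
  lookup 8.0.1.82: bits 00001 walk d0:-→d1:-→d2:-→d3:-→d4:-→d5:H0 -> H0
  lookup 8.0.29.215: bits 00001 walk d0:-→d1:-→d2:-→d3:-→d4:-→d5:H0 -> H0
  lookup 8.7.150.236: bits 00001 walk d0:-→d1:-→d2:-→d3:-→d4:-→d5:H0 -> H0
  add 15.189.125.0/24 -> H4 at depth 24
  add 15.0.0.0/8 -> H0 at depth 8
  add 33.193.0.0/16 -> H3 at depth 16
  add 15.189.125.0/28 -> H3 at depth 28
  - 33.193.0.0/16 clear@16
  lookup 15.189.125.1: bits 0000111110111101011111010000 walk d0:-→d1:-→d2:-→d3:-→d4:-→d5:H0→d6:-→d7:-→d8:H0→d9:-→d10:-→d11:-→d12:-→d13:-→d14:-→d15:-→d16:-→d17:-→d18:-→d19:-→d20:-→d21:-→d22:-→d23:-→d24:H4→d25:-→d26:-→d27:-→d28:H3 -> H3
  add 15.189.125.0/29 -> H0 at depth 29
  lookup 15.189.125.1: bits 00001111101111010111110100000 walk d0:-→d1:-→d2:-→d3:-→d4:-→d5:H0→d6:-→d7:-→d8:H0→d9:-→d10:-→d11:-→d12:-→d13:-→d14:-→d15:-→d16:-→d17:-→d18:-→d19:-→d20:-→d21:-→d22:-→d23:-→d24:H4→d25:-→d26:-→d27:-→d28:H3→d29:H0 -> H0
  lookup 15.189.125.10: bits 0000111110111101011111010000 walk d0:-→d1:-→d2:-→d3:-→d4:-→d5:H0→d6:-→d7:-→d8:H0→d9:-→d10:-→d11:-→d12:-→d13:-→d14:-→d15:-→d16:-→d17:-→d18:-→d19:-→d20:-→d21:-→d22:-→d23:-→d24:H4→d25:-→d26:-→d27:-→d28:H3 -> H3
  - 15.0.0.0/8 clear@8
  lookup 15.189.125.1: bits 00001111101111010111110100000 walk d0:-→d1:-→d2:-→d3:-→d4:-→d5:H0→d6:-→d7:-→d8:-→d9:-→d10:-→d11:-→d12:-→d13:-→d14:-→d15:-→d16:-→d17:-→d18:-→d19:-→d20:-→d21:-→d22:-→d23:-→d24:H4→d25:-→d26:-→d27:-→d28:H3→d29:H0 -> H0
  - 15.189.125.0/28 clear@28
  add 15.0.0.0/8 -> H1 at depth 8
  add 0.0.0.0/0 -> H5 at depth 0
  add 33.0.0.0/8 -> H5 at depth 8
  add 0.0.0.0/0 -> H2 at depth 0
  lookup 15.3.83.238: bits 00001111 walk d0:H2→d1:-→d2:-→d3:-→d4:-→d5:H0→d6:-→d7:-→d8:H1 -> H1
  lookup 198.63.153.54: bits ε walk d0:H2 -> H2
  lookup 15.189.125.0: bits 00001111101111010111110100000 walk d0:H2→d1:-→d2:-→d3:-→d4:-→d5:H0→d6:-→d7:-→d8:H1→d9:-→d10:-→d11:-→d12:-→d13:-→d14:-→d15:-→d16:-→d17:-→d18:-→d19:-→d20:-→d21:-→d22:-→d23:-→d24:H4→d25:-→d26:-→d27:-→d28:-→d29:H0 -> H0
  add 15.189.125.0/28 -> H5 at depth 28

== LOOKUPS ==
["H3","H0","H0","H0","H3","H0","H3","H0","H1","H2","H0"]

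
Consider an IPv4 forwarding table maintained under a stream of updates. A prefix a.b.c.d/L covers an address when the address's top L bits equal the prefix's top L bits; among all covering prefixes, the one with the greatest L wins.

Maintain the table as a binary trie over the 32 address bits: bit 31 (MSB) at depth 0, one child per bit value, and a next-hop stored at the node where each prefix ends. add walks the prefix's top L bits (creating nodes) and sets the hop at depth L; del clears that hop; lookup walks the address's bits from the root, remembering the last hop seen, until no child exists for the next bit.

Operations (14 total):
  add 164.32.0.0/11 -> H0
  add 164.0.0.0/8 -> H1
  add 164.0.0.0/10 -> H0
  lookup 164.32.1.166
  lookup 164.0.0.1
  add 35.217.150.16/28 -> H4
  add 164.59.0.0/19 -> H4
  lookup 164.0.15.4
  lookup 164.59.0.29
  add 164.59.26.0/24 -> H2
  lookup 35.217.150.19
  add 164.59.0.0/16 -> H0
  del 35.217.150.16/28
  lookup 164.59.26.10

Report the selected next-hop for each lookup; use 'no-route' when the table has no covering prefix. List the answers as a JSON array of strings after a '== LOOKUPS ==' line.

Apply in order:
  add 164.32.0.0/11 -> H0 at depth 11
  add 164.0.0.0/8 -> H1 at depth 8
  add 164.0.0.0/10 -> H0 at depth 10
  Q 164.32.1.166: descend 10100100001 ; hops seen [H1,H0,H0] ; pick H0
  Q 164.0.0.1: descend 1010010000 ; hops seen [H1,H0] ; pick H0
  add 35.217.150.16/28 -> H4 at depth 28
  add 164.59.0.0/19 -> H4 at depth 19
  Q 164.0.15.4: descend 1010010000 ; hops seen [H1,H0] ; pick H0
  Q 164.59.0.29: descend 1010010000111011000 ; hops seen [H1,H0,H0,H4] ; pick H4
  add 164.59.26.0/24 -> H2 at depth 24
  Q 35.217.150.19: descend 0010001111011001100101100001 ; hops seen [H4] ; pick H4
  add 164.59.0.0/16 -> H0 at depth 16
  - 35.217.150.16/28 clear@28
  Q 164.59.26.10: descend 101001000011101100011010 ; hops seen [H1,H0,H0,H0,H4,H2] ; pick H2

== LOOKUPS ==
["H0","H0","H0","H4","H4","H2"]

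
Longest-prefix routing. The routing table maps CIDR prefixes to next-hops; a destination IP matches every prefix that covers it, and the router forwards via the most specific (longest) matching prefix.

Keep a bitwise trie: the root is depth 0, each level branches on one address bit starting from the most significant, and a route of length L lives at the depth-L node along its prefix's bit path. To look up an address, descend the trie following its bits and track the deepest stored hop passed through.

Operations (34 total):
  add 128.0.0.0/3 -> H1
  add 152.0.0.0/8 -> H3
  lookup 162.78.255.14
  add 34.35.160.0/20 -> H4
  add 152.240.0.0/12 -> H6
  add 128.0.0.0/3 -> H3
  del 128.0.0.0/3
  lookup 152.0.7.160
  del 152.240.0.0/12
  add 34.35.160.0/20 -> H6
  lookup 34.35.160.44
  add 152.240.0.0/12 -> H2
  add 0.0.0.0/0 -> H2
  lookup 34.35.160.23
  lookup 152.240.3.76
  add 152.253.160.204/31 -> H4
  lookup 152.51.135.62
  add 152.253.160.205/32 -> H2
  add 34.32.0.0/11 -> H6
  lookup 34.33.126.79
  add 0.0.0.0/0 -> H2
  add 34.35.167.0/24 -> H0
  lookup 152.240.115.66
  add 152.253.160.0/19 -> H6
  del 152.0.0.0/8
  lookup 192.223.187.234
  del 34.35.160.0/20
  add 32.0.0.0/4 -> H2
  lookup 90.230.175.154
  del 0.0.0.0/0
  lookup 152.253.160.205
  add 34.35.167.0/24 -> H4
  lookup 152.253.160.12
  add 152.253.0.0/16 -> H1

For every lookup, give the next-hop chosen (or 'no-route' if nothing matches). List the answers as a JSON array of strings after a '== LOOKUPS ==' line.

Process each operation:
  add 128.0.0.0/3 -> H1 at depth 3
  add 152.0.0.0/8 -> H3 at depth 8
  lookup 162.78.255.14: bits 10 walk d0:-→d1:-→d2:- -> no-route
  add 34.35.160.0/20 -> H4 at depth 20
  add 152.240.0.0/12 -> H6 at depth 12
  add 128.0.0.0/3 -> H3 at depth 3
  del 128.0.0.0/3 (clear depth 3)
  lookup 152.0.7.160: bits 10011000 walk d0:-→d1:-→d2:-→d3:-→d4:-→d5:-→d6:-→d7:-→d8:H3 -> H3
  del 152.240.0.0/12 (clear depth 12)
  add 34.35.160.0/20 -> H6 at depth 20
  lookup 34.35.160.44: bits 00100010001000111010 walk d0:-→d1:-→d2:-→d3:-→d4:-→d5:-→d6:-→d7:-→d8:-→d9:-→d10:-→d11:-→d12:-→d13:-→d14:-→d15:-→d16:-→d17:-→d18:-→d19:-→d20:H6 -> H6
  add 152.240.0.0/12 -> H2 at depth 12
  add 0.0.0.0/0 -> H2 at depth 0
  lookup 34.35.160.23: bits 00100010001000111010 walk d0:H2→d1:-→d2:-→d3:-→d4:-→d5:-→d6:-→d7:-→d8:-→d9:-→d10:-→d11:-→d12:-→d13:-→d14:-→d15:-→d16:-→d17:-→d18:-→d19:-→d20:H6 -> H6
  lookup 152.240.3.76: bits 100110001111 walk d0:H2→d1:-→d2:-→d3:-→d4:-→d5:-→d6:-→d7:-→d8:H3→d9:-→d10:-→d11:-→d12:H2 -> H2
  add 152.253.160.204/31 -> H4 at depth 31
  lookup 152.51.135.62: bits 10011000 walk d0:H2→d1:-→d2:-→d3:-→d4:-→d5:-→d6:-→d7:-→d8:H3 -> H3
  add 152.253.160.205/32 -> H2 at depth 32
  add 34.32.0.0/11 -> H6 at depth 11
  lookup 34.33.126.79: bits 00100010001000 walk d0:H2→d1:-→d2:-→d3:-→d4:-→d5:-→d6:-→d7:-→d8:-→d9:-→d10:-→d11:H6→d12:-→d13:-→d14:- -> H6
  add 0.0.0.0/0 -> H2 at depth 0
  add 34.35.167.0/24 -> H0 at depth 24
  lookup 152.240.115.66: bits 100110001111 walk d0:H2→d1:-→d2:-→d3:-→d4:-→d5:-→d6:-→d7:-→d8:H3→d9:-→d10:-→d11:-→d12:H2 -> H2
  add 152.253.160.0/19 -> H6 at depth 19
  del 152.0.0.0/8 (clear depth 8)
  lookup 192.223.187.234: bits 1 walk d0:H2→d1:- -> H2
  del 34.35.160.0/20 (clear depth 20)
  add 32.0.0.0/4 -> H2 at depth 4
  lookup 90.230.175.154: bits 0 walk d0:H2→d1:- -> H2
  del 0.0.0.0/0 (clear depth 0)
  lookup 152.253.160.205: bits 10011000111111011010000011001101 walk d0:-→d1:-→d2:-→d3:-→d4:-→d5:-→d6:-→d7:-→d8:-→d9:-→d10:-→d11:-→d12:H2→d13:-→d14:-→d15:-→d16:-→d17:-→d18:-→d19:H6→d20:-→d21:-→d22:-→d23:-→d24:-→d25:-→d26:-→d27:-→d28:-→d29:-→d30:-→d31:H4→d32:H2 -> H2
  add 34.35.167.0/24 -> H4 at depth 24
  lookup 152.253.160.12: bits 100110001111110110100000 walk d0:-→d1:-→d2:-→d3:-→d4:-→d5:-→d6:-→d7:-→d8:-→d9:-→d10:-→d11:-→d12:H2→d13:-→d14:-→d15:-→d16:-→d17:-→d18:-→d19:H6→d20:-→d21:-→d22:-→d23:-→d24:- -> H6
  add 152.253.0.0/16 -> H1 at depth 16

== LOOKUPS ==
["no-route","H3","H6","H6","H2","H3","H6","H2","H2","H2","H2","H6"]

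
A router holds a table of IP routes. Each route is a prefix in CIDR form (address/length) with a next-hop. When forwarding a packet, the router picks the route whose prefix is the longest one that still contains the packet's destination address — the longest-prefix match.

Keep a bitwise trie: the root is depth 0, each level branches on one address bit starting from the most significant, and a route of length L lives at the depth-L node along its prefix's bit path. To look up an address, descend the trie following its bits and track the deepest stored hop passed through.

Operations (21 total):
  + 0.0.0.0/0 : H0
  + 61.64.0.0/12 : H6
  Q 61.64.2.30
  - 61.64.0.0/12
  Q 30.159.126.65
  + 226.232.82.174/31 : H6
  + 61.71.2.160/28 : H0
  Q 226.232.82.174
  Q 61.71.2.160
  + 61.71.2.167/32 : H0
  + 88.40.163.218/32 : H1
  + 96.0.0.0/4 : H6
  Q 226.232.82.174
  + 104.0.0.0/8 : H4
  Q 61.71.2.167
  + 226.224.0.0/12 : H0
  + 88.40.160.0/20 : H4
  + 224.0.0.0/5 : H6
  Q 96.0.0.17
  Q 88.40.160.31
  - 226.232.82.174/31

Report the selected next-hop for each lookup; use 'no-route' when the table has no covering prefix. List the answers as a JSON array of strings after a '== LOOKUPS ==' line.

Trace:
  add 0.0.0.0/0 -> H0 at depth 0
  add 61.64.0.0/12 -> H6 at depth 12
  Q 61.64.2.30: descend 001111010100 ; hops seen [H0,H6] ; pick H6
  - 61.64.0.0/12 clear@12
  Q 30.159.126.65: descend 00 ; hops seen [H0] ; pick H0
  add 226.232.82.174/31 -> H6 at depth 31
  add 61.71.2.160/28 -> H0 at depth 28
  Q 226.232.82.174: descend 1110001011101000010100101010111 ; hops seen [H0,H6] ; pick H6
  Q 61.71.2.160: descend 0011110101000111000000101010 ; hops seen [H0,H0] ; pick H0
  add 61.71.2.167/32 -> H0 at depth 32
  add 88.40.163.218/32 -> H1 at depth 32
  add 96.0.0.0/4 -> H6 at depth 4
  Q 226.232.82.174: descend 1110001011101000010100101010111 ; hops seen [H0,H6] ; pick H6
  add 104.0.0.0/8 -> H4 at depth 8
  Q 61.71.2.167: descend 00111101010001110000001010100111 ; hops seen [H0,H0,H0] ; pick H0
  add 226.224.0.0/12 -> H0 at depth 12
  add 88.40.160.0/20 -> H4 at depth 20
  add 224.0.0.0/5 -> H6 at depth 5
  Q 96.0.0.17: descend 0110 ; hops seen [H0,H6] ; pick H6
  Q 88.40.160.31: descend 0101100000101000101000 ; hops seen [H0,H4] ; pick H4
  - 226.232.82.174/31 clear@31

== LOOKUPS ==
["H6","H0","H6","H0","H6","H0","H6","H4"]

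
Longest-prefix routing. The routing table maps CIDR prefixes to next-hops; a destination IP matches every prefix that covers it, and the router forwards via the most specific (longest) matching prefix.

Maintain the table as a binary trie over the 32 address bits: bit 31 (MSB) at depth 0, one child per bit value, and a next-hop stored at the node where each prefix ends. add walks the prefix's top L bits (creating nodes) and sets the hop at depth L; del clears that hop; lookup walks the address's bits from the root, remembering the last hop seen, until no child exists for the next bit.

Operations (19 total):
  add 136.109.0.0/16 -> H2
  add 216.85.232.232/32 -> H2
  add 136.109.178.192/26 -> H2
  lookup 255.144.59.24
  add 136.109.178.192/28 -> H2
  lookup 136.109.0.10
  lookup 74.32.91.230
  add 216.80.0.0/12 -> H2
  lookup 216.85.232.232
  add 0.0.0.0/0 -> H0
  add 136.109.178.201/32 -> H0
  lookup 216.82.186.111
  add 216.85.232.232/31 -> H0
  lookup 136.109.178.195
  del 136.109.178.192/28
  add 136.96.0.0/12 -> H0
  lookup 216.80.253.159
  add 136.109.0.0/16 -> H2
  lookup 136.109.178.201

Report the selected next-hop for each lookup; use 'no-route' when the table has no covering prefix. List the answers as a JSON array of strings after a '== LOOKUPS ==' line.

Process each operation:
  + 136.109.0.0/16 (H2) depth=16
  + 216.85.232.232/32 (H2) depth=32
  + 136.109.178.192/26 (H2) depth=26
  Q 255.144.59.24: descend 11 ; hops seen [∅] ; pick no-route
  + 136.109.178.192/28 (H2) depth=28
  Q 136.109.0.10: descend 1000100001101101 ; hops seen [H2] ; pick H2
  Q 74.32.91.230: descend ε ; hops seen [∅] ; pick no-route
  + 216.80.0.0/12 (H2) depth=12
  Q 216.85.232.232: descend 11011000010101011110100011101000 ; hops seen [H2,H2] ; pick H2
  + 0.0.0.0/0 (H0) depth=0
  + 136.109.178.201/32 (H0) depth=32
  Q 216.82.186.111: descend 1101100001010 ; hops seen [H0,H2] ; pick H2
  + 216.85.232.232/31 (H0) depth=31
  Q 136.109.178.195: descend 1000100001101101101100101100 ; hops seen [H0,H2,H2,H2] ; pick H2
  - 136.109.178.192/28 clear@28
  + 136.96.0.0/12 (H0) depth=12
  Q 216.80.253.159: descend 1101100001010 ; hops seen [H0,H2] ; pick H2
  + 136.109.0.0/16 (H2) depth=16
  Q 136.109.178.201: descend 10001000011011011011001011001001 ; hops seen [H0,H0,H2,H2,H0] ; pick H0

== LOOKUPS ==
["no-route","H2","no-route","H2","H2","H2","H2","H0"]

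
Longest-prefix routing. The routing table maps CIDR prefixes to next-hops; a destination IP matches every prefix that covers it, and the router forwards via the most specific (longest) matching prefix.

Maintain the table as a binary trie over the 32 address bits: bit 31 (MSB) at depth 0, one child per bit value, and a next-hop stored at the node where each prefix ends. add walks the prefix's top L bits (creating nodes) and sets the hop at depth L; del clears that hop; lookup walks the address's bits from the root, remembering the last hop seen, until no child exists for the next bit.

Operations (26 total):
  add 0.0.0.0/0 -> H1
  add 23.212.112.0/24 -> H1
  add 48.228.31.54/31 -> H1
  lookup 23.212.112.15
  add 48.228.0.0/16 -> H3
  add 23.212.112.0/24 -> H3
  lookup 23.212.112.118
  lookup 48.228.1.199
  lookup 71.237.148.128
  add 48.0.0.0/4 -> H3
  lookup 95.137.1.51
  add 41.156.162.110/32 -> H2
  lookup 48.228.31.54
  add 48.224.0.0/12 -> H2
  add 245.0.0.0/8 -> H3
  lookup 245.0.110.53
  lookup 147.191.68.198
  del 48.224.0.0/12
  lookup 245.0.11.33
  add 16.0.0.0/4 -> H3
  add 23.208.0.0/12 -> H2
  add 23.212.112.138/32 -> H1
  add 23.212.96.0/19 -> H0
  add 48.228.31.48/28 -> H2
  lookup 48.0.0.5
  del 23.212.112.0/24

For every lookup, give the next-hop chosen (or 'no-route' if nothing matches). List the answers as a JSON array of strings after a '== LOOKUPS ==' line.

Trace:
  add 0.0.0.0/0 -> H1 at depth 0
  add 23.212.112.0/24 -> H1 at depth 24
  add 48.228.31.54/31 -> H1 at depth 31
  Q 23.212.112.15: descend 000101111101010001110000 ; hops seen [H1,H1] ; pick H1
  add 48.228.0.0/16 -> H3 at depth 16
  add 23.212.112.0/24 -> H3 at depth 24
  Q 23.212.112.118: descend 000101111101010001110000 ; hops seen [H1,H3] ; pick H3
  Q 48.228.1.199: descend 0011000011100100000 ; hops seen [H1,H3] ; pick H3
  Q 71.237.148.128: descend 0 ; hops seen [H1] ; pick H1
  add 48.0.0.0/4 -> H3 at depth 4
  Q 95.137.1.51: descend 0 ; hops seen [H1] ; pick H1
  add 41.156.162.110/32 -> H2 at depth 32
  Q 48.228.31.54: descend 0011000011100100000111110011011 ; hops seen [H1,H3,H3,H1] ; pick H1
  add 48.224.0.0/12 -> H2 at depth 12
  add 245.0.0.0/8 -> H3 at depth 8
  Q 245.0.110.53: descend 11110101 ; hops seen [H1,H3] ; pick H3
  Q 147.191.68.198: descend 1 ; hops seen [H1] ; pick H1
  - 48.224.0.0/12 clear@12
  Q 245.0.11.33: descend 11110101 ; hops seen [H1,H3] ; pick H3
  add 16.0.0.0/4 -> H3 at depth 4
  add 23.208.0.0/12 -> H2 at depth 12
  add 23.212.112.138/32 -> H1 at depth 32
  add 23.212.96.0/19 -> H0 at depth 19
  add 48.228.31.48/28 -> H2 at depth 28
  Q 48.0.0.5: descend 00110000 ; hops seen [H1,H3] ; pick H3
  - 23.212.112.0/24 clear@24

== LOOKUPS ==
["H1","H3","H3","H1","H1","H1","H3","H1","H3","H3"]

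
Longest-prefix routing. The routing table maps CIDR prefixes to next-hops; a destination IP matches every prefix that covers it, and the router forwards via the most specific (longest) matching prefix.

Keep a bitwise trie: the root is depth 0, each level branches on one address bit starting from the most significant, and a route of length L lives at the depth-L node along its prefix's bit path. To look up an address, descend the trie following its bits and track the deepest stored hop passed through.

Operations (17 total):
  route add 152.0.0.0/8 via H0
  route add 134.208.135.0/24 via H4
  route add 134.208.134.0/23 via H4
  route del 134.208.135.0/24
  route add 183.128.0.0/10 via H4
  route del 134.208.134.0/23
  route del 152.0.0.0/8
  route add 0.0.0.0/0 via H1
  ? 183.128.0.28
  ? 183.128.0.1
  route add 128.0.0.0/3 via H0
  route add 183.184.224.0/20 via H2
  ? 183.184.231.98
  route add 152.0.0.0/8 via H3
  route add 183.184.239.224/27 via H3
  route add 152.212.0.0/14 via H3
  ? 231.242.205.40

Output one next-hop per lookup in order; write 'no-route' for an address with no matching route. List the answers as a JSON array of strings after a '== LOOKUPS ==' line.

Trace:
  + 152.0.0.0/8 (H0) depth=8
  + 134.208.135.0/24 (H4) depth=24
  + 134.208.134.0/23 (H4) depth=23
  - 134.208.135.0/24 clear@24
  + 183.128.0.0/10 (H4) depth=10
  - 134.208.134.0/23 clear@23
  - 152.0.0.0/8 clear@8
  + 0.0.0.0/0 (H1) depth=0
  Q 183.128.0.28: descend 1011011110 ; hops seen [H1,H4] ; pick H4
  Q 183.128.0.1: descend 1011011110 ; hops seen [H1,H4] ; pick H4
  + 128.0.0.0/3 (H0) depth=3
  + 183.184.224.0/20 (H2) depth=20
  Q 183.184.231.98: descend 10110111101110001110 ; hops seen [H1,H4,H2] ; pick H2
  + 152.0.0.0/8 (H3) depth=8
  + 183.184.239.224/27 (H3) depth=27
  + 152.212.0.0/14 (H3) depth=14
  Q 231.242.205.40: descend 1 ; hops seen [H1] ; pick H1

== LOOKUPS ==
["H4","H4","H2","H1"]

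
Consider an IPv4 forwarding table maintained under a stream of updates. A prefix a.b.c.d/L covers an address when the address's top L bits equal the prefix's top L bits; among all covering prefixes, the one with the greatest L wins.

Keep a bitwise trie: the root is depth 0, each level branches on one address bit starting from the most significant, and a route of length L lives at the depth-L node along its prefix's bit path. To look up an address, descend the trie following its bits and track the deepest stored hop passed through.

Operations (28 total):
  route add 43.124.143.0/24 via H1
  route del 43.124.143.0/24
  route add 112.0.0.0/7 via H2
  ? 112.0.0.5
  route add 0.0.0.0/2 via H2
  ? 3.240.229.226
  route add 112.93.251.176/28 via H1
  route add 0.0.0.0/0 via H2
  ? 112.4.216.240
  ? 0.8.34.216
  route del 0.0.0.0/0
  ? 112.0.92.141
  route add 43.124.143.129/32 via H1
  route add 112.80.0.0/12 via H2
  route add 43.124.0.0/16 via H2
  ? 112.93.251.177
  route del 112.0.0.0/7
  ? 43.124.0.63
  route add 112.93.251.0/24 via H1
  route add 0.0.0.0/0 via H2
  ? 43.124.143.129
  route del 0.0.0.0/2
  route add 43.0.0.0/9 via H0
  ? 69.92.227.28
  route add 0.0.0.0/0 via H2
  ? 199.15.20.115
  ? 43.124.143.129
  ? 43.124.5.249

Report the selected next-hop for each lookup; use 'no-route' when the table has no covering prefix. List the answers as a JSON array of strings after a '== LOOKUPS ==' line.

Apply in order:
  add 43.124.143.0/24 -> H1 at depth 24
  del 43.124.143.0/24 (clear depth 24)
  add 112.0.0.0/7 -> H2 at depth 7
  ? 112.0.0.5  path d0:-→d1:-→d2:-→d3:-→d4:-→d5:-→d6:-→d7:H2  best=H2
  add 0.0.0.0/2 -> H2 at depth 2
  ? 3.240.229.226  path d0:-→d1:-→d2:H2  best=H2
  add 112.93.251.176/28 -> H1 at depth 28
  add 0.0.0.0/0 -> H2 at depth 0
  ? 112.4.216.240  path d0:H2→d1:-→d2:-→d3:-→d4:-→d5:-→d6:-→d7:H2→d8:-→d9:-  best=H2
  ? 0.8.34.216  path d0:H2→d1:-→d2:H2  best=H2
  del 0.0.0.0/0 (clear depth 0)
  ? 112.0.92.141  path d0:-→d1:-→d2:-→d3:-→d4:-→d5:-→d6:-→d7:H2→d8:-→d9:-  best=H2
  add 43.124.143.129/32 -> H1 at depth 32
  add 112.80.0.0/12 -> H2 at depth 12
  add 43.124.0.0/16 -> H2 at depth 16
  ? 112.93.251.177  path d0:-→d1:-→d2:-→d3:-→d4:-→d5:-→d6:-→d7:H2→d8:-→d9:-→d10:-→d11:-→d12:H2→d13:-→d14:-→d15:-→d16:-→d17:-→d18:-→d19:-→d20:-→d21:-→d22:-→d23:-→d24:-→d25:-→d26:-→d27:-→d28:H1  best=H1
  del 112.0.0.0/7 (clear depth 7)
  ? 43.124.0.63  path d0:-→d1:-→d2:H2→d3:-→d4:-→d5:-→d6:-→d7:-→d8:-→d9:-→d10:-→d11:-→d12:-→d13:-→d14:-→d15:-→d16:H2  best=H2
  add 112.93.251.0/24 -> H1 at depth 24
  add 0.0.0.0/0 -> H2 at depth 0
  ? 43.124.143.129  path d0:H2→d1:-→d2:H2→d3:-→d4:-→d5:-→d6:-→d7:-→d8:-→d9:-→d10:-→d11:-→d12:-→d13:-→d14:-→d15:-→d16:H2→d17:-→d18:-→d19:-→d20:-→d21:-→d22:-→d23:-→d24:-→d25:-→d26:-→d27:-→d28:-→d29:-→d30:-→d31:-→d32:H1  best=H1
  del 0.0.0.0/2 (clear depth 2)
  add 43.0.0.0/9 -> H0 at depth 9
  ? 69.92.227.28  path d0:H2→d1:-→d2:-  best=H2
  add 0.0.0.0/0 -> H2 at depth 0
  ? 199.15.20.115  path d0:H2  best=H2
  ? 43.124.143.129  path d0:H2→d1:-→d2:-→d3:-→d4:-→d5:-→d6:-→d7:-→d8:-→d9:H0→d10:-→d11:-→d12:-→d13:-→d14:-→d15:-→d16:H2→d17:-→d18:-→d19:-→d20:-→d21:-→d22:-→d23:-→d24:-→d25:-→d26:-→d27:-→d28:-→d29:-→d30:-→d31:-→d32:H1  best=H1
  ? 43.124.5.249  path d0:H2→d1:-→d2:-→d3:-→d4:-→d5:-→d6:-→d7:-→d8:-→d9:H0→d10:-→d11:-→d12:-→d13:-→d14:-→d15:-→d16:H2  best=H2

== LOOKUPS ==
["H2","H2","H2","H2","H2","H1","H2","H1","H2","H2","H1","H2"]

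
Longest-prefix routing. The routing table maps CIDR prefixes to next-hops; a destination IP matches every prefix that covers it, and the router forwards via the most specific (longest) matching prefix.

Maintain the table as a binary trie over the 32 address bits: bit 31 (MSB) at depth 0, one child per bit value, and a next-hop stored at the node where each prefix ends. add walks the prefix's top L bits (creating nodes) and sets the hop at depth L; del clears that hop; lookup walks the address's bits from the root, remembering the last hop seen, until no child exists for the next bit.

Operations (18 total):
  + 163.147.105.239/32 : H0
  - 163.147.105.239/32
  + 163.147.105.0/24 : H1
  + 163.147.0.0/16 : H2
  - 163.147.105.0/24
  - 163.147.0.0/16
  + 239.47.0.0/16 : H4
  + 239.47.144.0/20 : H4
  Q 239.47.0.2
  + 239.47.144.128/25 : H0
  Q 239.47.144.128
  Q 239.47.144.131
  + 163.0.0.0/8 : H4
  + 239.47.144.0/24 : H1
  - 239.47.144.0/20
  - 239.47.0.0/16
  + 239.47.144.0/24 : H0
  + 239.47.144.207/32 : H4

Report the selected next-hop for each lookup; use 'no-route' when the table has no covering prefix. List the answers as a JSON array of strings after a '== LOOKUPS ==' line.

Process each operation:
  add 163.147.105.239/32 -> H0 at depth 32
  - 163.147.105.239/32 clear@32
  add 163.147.105.0/24 -> H1 at depth 24
  add 163.147.0.0/16 -> H2 at depth 16
  - 163.147.105.0/24 clear@24
  - 163.147.0.0/16 clear@16
  add 239.47.0.0/16 -> H4 at depth 16
  add 239.47.144.0/20 -> H4 at depth 20
  ? 239.47.0.2  path d0:-→d1:-→d2:-→d3:-→d4:-→d5:-→d6:-→d7:-→d8:-→d9:-→d10:-→d11:-→d12:-→d13:-→d14:-→d15:-→d16:H4  best=H4
  add 239.47.144.128/25 -> H0 at depth 25
  ? 239.47.144.128  path d0:-→d1:-→d2:-→d3:-→d4:-→d5:-→d6:-→d7:-→d8:-→d9:-→d10:-→d11:-→d12:-→d13:-→d14:-→d15:-→d16:H4→d17:-→d18:-→d19:-→d20:H4→d21:-→d22:-→d23:-→d24:-→d25:H0  best=H0
  ? 239.47.144.131  path d0:-→d1:-→d2:-→d3:-→d4:-→d5:-→d6:-→d7:-→d8:-→d9:-→d10:-→d11:-→d12:-→d13:-→d14:-→d15:-→d16:H4→d17:-→d18:-→d19:-→d20:H4→d21:-→d22:-→d23:-→d24:-→d25:H0  best=H0
  add 163.0.0.0/8 -> H4 at depth 8
  add 239.47.144.0/24 -> H1 at depth 24
  - 239.47.144.0/20 clear@20
  - 239.47.0.0/16 clear@16
  add 239.47.144.0/24 -> H0 at depth 24
  add 239.47.144.207/32 -> H4 at depth 32

== LOOKUPS ==
["H4","H0","H0"]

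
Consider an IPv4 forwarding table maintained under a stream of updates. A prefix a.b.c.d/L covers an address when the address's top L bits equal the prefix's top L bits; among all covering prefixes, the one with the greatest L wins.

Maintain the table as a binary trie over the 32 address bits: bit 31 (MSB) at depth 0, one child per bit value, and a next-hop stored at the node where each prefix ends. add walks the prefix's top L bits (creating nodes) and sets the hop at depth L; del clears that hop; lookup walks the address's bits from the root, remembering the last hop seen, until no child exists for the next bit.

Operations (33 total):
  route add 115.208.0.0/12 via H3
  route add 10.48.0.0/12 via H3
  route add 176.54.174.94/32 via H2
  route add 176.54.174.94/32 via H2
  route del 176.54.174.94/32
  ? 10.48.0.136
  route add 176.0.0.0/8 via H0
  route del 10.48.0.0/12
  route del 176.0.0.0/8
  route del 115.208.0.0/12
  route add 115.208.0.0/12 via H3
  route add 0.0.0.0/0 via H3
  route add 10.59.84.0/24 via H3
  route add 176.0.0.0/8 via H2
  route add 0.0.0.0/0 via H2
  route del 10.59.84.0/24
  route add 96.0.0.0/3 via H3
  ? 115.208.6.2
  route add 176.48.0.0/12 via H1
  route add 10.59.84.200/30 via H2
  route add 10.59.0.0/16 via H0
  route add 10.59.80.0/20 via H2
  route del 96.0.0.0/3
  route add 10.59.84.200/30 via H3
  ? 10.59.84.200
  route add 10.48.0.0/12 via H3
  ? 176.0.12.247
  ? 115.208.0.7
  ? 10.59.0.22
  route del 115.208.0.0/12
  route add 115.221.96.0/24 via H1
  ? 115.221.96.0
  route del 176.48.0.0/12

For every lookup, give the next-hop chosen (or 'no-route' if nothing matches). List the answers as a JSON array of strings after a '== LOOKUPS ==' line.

Trace:
  add 115.208.0.0/12 -> H3 at depth 12
  add 10.48.0.0/12 -> H3 at depth 12
  add 176.54.174.94/32 -> H2 at depth 32
  add 176.54.174.94/32 -> H2 at depth 32
  del 176.54.174.94/32 (clear depth 32)
  Q 10.48.0.136: descend 000010100011 ; hops seen [H3] ; pick H3
  add 176.0.0.0/8 -> H0 at depth 8
  del 10.48.0.0/12 (clear depth 12)
  del 176.0.0.0/8 (clear depth 8)
  del 115.208.0.0/12 (clear depth 12)
  add 115.208.0.0/12 -> H3 at depth 12
  add 0.0.0.0/0 -> H3 at depth 0
  add 10.59.84.0/24 -> H3 at depth 24
  add 176.0.0.0/8 -> H2 at depth 8
  add 0.0.0.0/0 -> H2 at depth 0
  del 10.59.84.0/24 (clear depth 24)
  add 96.0.0.0/3 -> H3 at depth 3
  Q 115.208.6.2: descend 011100111101 ; hops seen [H2,H3,H3] ; pick H3
  add 176.48.0.0/12 -> H1 at depth 12
  add 10.59.84.200/30 -> H2 at depth 30
  add 10.59.0.0/16 -> H0 at depth 16
  add 10.59.80.0/20 -> H2 at depth 20
  del 96.0.0.0/3 (clear depth 3)
  add 10.59.84.200/30 -> H3 at depth 30
  Q 10.59.84.200: descend 000010100011101101010100110010 ; hops seen [H2,H0,H2,H3] ; pick H3
  add 10.48.0.0/12 -> H3 at depth 12
  Q 176.0.12.247: descend 1011000000 ; hops seen [H2,H2] ; pick H2
  Q 115.208.0.7: descend 011100111101 ; hops seen [H2,H3] ; pick H3
  Q 10.59.0.22: descend 00001010001110110 ; hops seen [H2,H3,H0] ; pick H0
  del 115.208.0.0/12 (clear depth 12)
  add 115.221.96.0/24 -> H1 at depth 24
  Q 115.221.96.0: descend 011100111101110101100000 ; hops seen [H2,H1] ; pick H1
  del 176.48.0.0/12 (clear depth 12)

== LOOKUPS ==
["H3","H3","H3","H2","H3","H0","H1"]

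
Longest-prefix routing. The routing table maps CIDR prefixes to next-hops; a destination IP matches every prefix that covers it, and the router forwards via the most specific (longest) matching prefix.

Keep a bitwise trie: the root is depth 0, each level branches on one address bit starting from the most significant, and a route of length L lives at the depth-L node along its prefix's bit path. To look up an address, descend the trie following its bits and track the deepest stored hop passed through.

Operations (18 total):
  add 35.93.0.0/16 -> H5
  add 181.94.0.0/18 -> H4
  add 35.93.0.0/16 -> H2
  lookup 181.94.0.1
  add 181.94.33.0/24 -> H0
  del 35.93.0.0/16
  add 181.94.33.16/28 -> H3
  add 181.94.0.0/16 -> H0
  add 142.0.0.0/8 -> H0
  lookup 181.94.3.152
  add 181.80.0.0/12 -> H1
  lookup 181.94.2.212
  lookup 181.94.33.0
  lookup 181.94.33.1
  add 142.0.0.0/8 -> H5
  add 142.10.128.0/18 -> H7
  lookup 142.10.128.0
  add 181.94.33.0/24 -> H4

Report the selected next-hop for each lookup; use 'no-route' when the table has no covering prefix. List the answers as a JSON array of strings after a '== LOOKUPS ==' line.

Process each operation:
  add 35.93.0.0/16 -> H5 at depth 16
  add 181.94.0.0/18 -> H4 at depth 18
  add 35.93.0.0/16 -> H2 at depth 16
  ? 181.94.0.1  path d0:-→d1:-→d2:-→d3:-→d4:-→d5:-→d6:-→d7:-→d8:-→d9:-→d10:-→d11:-→d12:-→d13:-→d14:-→d15:-→d16:-→d17:-→d18:H4  best=H4
  add 181.94.33.0/24 -> H0 at depth 24
  del 35.93.0.0/16 (clear depth 16)
  add 181.94.33.16/28 -> H3 at depth 28
  add 181.94.0.0/16 -> H0 at depth 16
  add 142.0.0.0/8 -> H0 at depth 8
  ? 181.94.3.152  path d0:-→d1:-→d2:-→d3:-→d4:-→d5:-→d6:-→d7:-→d8:-→d9:-→d10:-→d11:-→d12:-→d13:-→d14:-→d15:-→d16:H0→d17:-→d18:H4  best=H4
  add 181.80.0.0/12 -> H1 at depth 12
  ? 181.94.2.212  path d0:-→d1:-→d2:-→d3:-→d4:-→d5:-→d6:-→d7:-→d8:-→d9:-→d10:-→d11:-→d12:H1→d13:-→d14:-→d15:-→d16:H0→d17:-→d18:H4  best=H4
  ? 181.94.33.0  path d0:-→d1:-→d2:-→d3:-→d4:-→d5:-→d6:-→d7:-→d8:-→d9:-→d10:-→d11:-→d12:H1→d13:-→d14:-→d15:-→d16:H0→d17:-→d18:H4→d19:-→d20:-→d21:-→d22:-→d23:-→d24:H0→d25:-→d26:-→d27:-  best=H0
  ? 181.94.33.1  path d0:-→d1:-→d2:-→d3:-→d4:-→d5:-→d6:-→d7:-→d8:-→d9:-→d10:-→d11:-→d12:H1→d13:-→d14:-→d15:-→d16:H0→d17:-→d18:H4→d19:-→d20:-→d21:-→d22:-→d23:-→d24:H0→d25:-→d26:-→d27:-  best=H0
  add 142.0.0.0/8 -> H5 at depth 8
  add 142.10.128.0/18 -> H7 at depth 18
  ? 142.10.128.0  path d0:-→d1:-→d2:-→d3:-→d4:-→d5:-→d6:-→d7:-→d8:H5→d9:-→d10:-→d11:-→d12:-→d13:-→d14:-→d15:-→d16:-→d17:-→d18:H7  best=H7
  add 181.94.33.0/24 -> H4 at depth 24

== LOOKUPS ==
["H4","H4","H4","H0","H0","H7"]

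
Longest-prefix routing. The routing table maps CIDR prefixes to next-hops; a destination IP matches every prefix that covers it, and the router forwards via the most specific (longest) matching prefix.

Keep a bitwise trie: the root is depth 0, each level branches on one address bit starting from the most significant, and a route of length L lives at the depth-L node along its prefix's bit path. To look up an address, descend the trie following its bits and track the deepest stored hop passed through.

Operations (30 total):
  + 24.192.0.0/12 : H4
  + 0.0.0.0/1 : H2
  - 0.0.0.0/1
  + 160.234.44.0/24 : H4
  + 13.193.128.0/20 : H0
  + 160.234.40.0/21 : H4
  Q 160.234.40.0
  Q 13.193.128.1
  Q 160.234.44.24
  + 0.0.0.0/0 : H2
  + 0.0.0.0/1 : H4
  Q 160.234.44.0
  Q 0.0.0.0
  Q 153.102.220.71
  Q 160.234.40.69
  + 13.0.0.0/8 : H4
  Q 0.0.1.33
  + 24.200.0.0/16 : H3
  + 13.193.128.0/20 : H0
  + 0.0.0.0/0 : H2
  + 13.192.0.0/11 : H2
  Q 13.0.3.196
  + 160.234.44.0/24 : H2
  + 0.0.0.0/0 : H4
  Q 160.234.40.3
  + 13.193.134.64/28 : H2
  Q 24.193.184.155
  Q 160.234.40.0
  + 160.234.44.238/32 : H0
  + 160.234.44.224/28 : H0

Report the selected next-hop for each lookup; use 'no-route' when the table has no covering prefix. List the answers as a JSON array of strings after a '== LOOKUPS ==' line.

Trace:
  add 24.192.0.0/12 -> H4 at depth 12
  add 0.0.0.0/1 -> H2 at depth 1
  del 0.0.0.0/1 (clear depth 1)
  add 160.234.44.0/24 -> H4 at depth 24
  add 13.193.128.0/20 -> H0 at depth 20
  add 160.234.40.0/21 -> H4 at depth 21
  Q 160.234.40.0: descend 101000001110101000101 ; hops seen [H4] ; pick H4
  Q 13.193.128.1: descend 00001101110000011000 ; hops seen [H0] ; pick H0
  Q 160.234.44.24: descend 101000001110101000101100 ; hops seen [H4,H4] ; pick H4
  add 0.0.0.0/0 -> H2 at depth 0
  add 0.0.0.0/1 -> H4 at depth 1
  Q 160.234.44.0: descend 101000001110101000101100 ; hops seen [H2,H4,H4] ; pick H4
  Q 0.0.0.0: descend 0000 ; hops seen [H2,H4] ; pick H4
  Q 153.102.220.71: descend 10 ; hops seen [H2] ; pick H2
  Q 160.234.40.69: descend 101000001110101000101 ; hops seen [H2,H4] ; pick H4
  add 13.0.0.0/8 -> H4 at depth 8
  Q 0.0.1.33: descend 0000 ; hops seen [H2,H4] ; pick H4
  add 24.200.0.0/16 -> H3 at depth 16
  add 13.193.128.0/20 -> H0 at depth 20
  add 0.0.0.0/0 -> H2 at depth 0
  add 13.192.0.0/11 -> H2 at depth 11
  Q 13.0.3.196: descend 00001101 ; hops seen [H2,H4,H4] ; pick H4
  add 160.234.44.0/24 -> H2 at depth 24
  add 0.0.0.0/0 -> H4 at depth 0
  Q 160.234.40.3: descend 101000001110101000101 ; hops seen [H4,H4] ; pick H4
  add 13.193.134.64/28 -> H2 at depth 28
  Q 24.193.184.155: descend 000110001100 ; hops seen [H4,H4,H4] ; pick H4
  Q 160.234.40.0: descend 101000001110101000101 ; hops seen [H4,H4] ; pick H4
  add 160.234.44.238/32 -> H0 at depth 32
  add 160.234.44.224/28 -> H0 at depth 28

== LOOKUPS ==
["H4","H0","H4","H4","H4","H2","H4","H4","H4","H4","H4","H4"]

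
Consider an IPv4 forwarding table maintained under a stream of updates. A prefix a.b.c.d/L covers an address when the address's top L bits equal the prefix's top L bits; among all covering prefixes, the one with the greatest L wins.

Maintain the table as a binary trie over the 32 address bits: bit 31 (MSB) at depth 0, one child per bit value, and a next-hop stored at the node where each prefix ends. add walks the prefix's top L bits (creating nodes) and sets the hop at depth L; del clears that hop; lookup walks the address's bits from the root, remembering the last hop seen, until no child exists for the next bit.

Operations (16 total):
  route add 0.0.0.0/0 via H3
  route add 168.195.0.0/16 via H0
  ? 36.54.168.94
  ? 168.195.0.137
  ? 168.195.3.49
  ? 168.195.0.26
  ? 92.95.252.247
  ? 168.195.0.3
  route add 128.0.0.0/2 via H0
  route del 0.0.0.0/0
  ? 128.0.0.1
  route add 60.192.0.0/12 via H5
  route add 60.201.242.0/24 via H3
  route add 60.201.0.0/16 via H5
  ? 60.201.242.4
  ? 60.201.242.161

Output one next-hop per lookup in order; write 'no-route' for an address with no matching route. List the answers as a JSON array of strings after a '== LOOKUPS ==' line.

Process each operation:
  + 0.0.0.0/0 (H3) depth=0
  + 168.195.0.0/16 (H0) depth=16
  ? 36.54.168.94  path d0:H3  best=H3
  ? 168.195.0.137  path d0:H3→d1:-→d2:-→d3:-→d4:-→d5:-→d6:-→d7:-→d8:-→d9:-→d10:-→d11:-→d12:-→d13:-→d14:-→d15:-→d16:H0  best=H0
  ? 168.195.3.49  path d0:H3→d1:-→d2:-→d3:-→d4:-→d5:-→d6:-→d7:-→d8:-→d9:-→d10:-→d11:-→d12:-→d13:-→d14:-→d15:-→d16:H0  best=H0
  ? 168.195.0.26  path d0:H3→d1:-→d2:-→d3:-→d4:-→d5:-→d6:-→d7:-→d8:-→d9:-→d10:-→d11:-→d12:-→d13:-→d14:-→d15:-→d16:H0  best=H0
  ? 92.95.252.247  path d0:H3  best=H3
  ? 168.195.0.3  path d0:H3→d1:-→d2:-→d3:-→d4:-→d5:-→d6:-→d7:-→d8:-→d9:-→d10:-→d11:-→d12:-→d13:-→d14:-→d15:-→d16:H0  best=H0
  + 128.0.0.0/2 (H0) depth=2
  - 0.0.0.0/0 clear@0
  ? 128.0.0.1  path d0:-→d1:-→d2:H0  best=H0
  + 60.192.0.0/12 (H5) depth=12
  + 60.201.242.0/24 (H3) depth=24
  + 60.201.0.0/16 (H5) depth=16
  ? 60.201.242.4  path d0:-→d1:-→d2:-→d3:-→d4:-→d5:-→d6:-→d7:-→d8:-→d9:-→d10:-→d11:-→d12:H5→d13:-→d14:-→d15:-→d16:H5→d17:-→d18:-→d19:-→d20:-→d21:-→d22:-→d23:-→d24:H3  best=H3
  ? 60.201.242.161  path d0:-→d1:-→d2:-→d3:-→d4:-→d5:-→d6:-→d7:-→d8:-→d9:-→d10:-→d11:-→d12:H5→d13:-→d14:-→d15:-→d16:H5→d17:-→d18:-→d19:-→d20:-→d21:-→d22:-→d23:-→d24:H3  best=H3

== LOOKUPS ==
["H3","H0","H0","H0","H3","H0","H0","H3","H3"]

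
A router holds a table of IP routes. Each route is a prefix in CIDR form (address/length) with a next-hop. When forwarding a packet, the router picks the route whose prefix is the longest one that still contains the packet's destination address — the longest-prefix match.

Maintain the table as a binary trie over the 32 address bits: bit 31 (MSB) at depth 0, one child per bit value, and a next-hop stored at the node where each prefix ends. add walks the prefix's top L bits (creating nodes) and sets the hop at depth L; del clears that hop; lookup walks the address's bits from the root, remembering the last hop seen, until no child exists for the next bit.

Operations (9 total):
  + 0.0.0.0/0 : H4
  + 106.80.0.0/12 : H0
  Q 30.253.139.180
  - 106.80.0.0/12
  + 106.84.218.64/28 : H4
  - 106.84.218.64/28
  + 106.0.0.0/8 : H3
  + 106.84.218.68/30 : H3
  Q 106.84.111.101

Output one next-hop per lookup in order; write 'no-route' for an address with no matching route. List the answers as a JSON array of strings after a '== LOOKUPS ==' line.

Trace:
  + 0.0.0.0/0 (H4) depth=0
  + 106.80.0.0/12 (H0) depth=12
  ? 30.253.139.180  path d0:H4→d1:-  best=H4
  del 106.80.0.0/12 (clear depth 12)
  + 106.84.218.64/28 (H4) depth=28
  del 106.84.218.64/28 (clear depth 28)
  + 106.0.0.0/8 (H3) depth=8
  + 106.84.218.68/30 (H3) depth=30
  ? 106.84.111.101  path d0:H4→d1:-→d2:-→d3:-→d4:-→d5:-→d6:-→d7:-→d8:H3→d9:-→d10:-→d11:-→d12:-→d13:-→d14:-→d15:-→d16:-  best=H3

== LOOKUPS ==
["H4","H3"]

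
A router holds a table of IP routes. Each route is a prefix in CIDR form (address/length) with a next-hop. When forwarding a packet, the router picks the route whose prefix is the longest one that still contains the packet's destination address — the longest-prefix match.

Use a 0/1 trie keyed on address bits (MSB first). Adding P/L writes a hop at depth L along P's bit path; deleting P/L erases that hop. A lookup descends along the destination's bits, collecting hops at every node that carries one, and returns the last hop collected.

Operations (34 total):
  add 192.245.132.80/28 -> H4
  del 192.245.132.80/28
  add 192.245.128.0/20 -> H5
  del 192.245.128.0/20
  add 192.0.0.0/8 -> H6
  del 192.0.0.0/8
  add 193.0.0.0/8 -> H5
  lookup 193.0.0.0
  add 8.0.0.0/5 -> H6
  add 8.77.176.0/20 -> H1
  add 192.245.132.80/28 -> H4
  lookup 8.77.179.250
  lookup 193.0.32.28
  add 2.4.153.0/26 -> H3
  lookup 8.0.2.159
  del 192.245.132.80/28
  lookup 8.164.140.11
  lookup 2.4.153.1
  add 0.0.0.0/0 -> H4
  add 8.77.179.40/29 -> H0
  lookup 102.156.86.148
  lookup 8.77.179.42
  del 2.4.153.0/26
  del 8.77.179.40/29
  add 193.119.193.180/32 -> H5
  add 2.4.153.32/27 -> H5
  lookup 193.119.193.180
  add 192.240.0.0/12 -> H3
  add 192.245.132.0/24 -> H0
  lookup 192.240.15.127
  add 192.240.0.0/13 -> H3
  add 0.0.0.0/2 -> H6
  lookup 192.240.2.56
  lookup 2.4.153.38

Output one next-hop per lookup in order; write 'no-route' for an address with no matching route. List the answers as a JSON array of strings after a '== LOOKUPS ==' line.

Apply in order:
  + 192.245.132.80/28 (H4) depth=28
  del 192.245.132.80/28 (clear depth 28)
  + 192.245.128.0/20 (H5) depth=20
  del 192.245.128.0/20 (clear depth 20)
  + 192.0.0.0/8 (H6) depth=8
  del 192.0.0.0/8 (clear depth 8)
  + 193.0.0.0/8 (H5) depth=8
  Q 193.0.0.0: descend 11000001 ; hops seen [H5] ; pick H5
  + 8.0.0.0/5 (H6) depth=5
  + 8.77.176.0/20 (H1) depth=20
  + 192.245.132.80/28 (H4) depth=28
  Q 8.77.179.250: descend 00001000010011011011 ; hops seen [H6,H1] ; pick H1
  Q 193.0.32.28: descend 11000001 ; hops seen [H5] ; pick H5
  + 2.4.153.0/26 (H3) depth=26
  Q 8.0.2.159: descend 000010000 ; hops seen [H6] ; pick H6
  del 192.245.132.80/28 (clear depth 28)
  Q 8.164.140.11: descend 00001000 ; hops seen [H6] ; pick H6
  Q 2.4.153.1: descend 00000010000001001001100100 ; hops seen [H3] ; pick H3
  + 0.0.0.0/0 (H4) depth=0
  + 8.77.179.40/29 (H0) depth=29
  Q 102.156.86.148: descend 0 ; hops seen [H4] ; pick H4
  Q 8.77.179.42: descend 00001000010011011011001100101 ; hops seen [H4,H6,H1,H0] ; pick H0
  del 2.4.153.0/26 (clear depth 26)
  del 8.77.179.40/29 (clear depth 29)
  + 193.119.193.180/32 (H5) depth=32
  + 2.4.153.32/27 (H5) depth=27
  Q 193.119.193.180: descend 11000001011101111100000110110100 ; hops seen [H4,H5,H5] ; pick H5
  + 192.240.0.0/12 (H3) depth=12
  + 192.245.132.0/24 (H0) depth=24
  Q 192.240.15.127: descend 1100000011110 ; hops seen [H4,H3] ; pick H3
  + 192.240.0.0/13 (H3) depth=13
  + 0.0.0.0/2 (H6) depth=2
  Q 192.240.2.56: descend 1100000011110 ; hops seen [H4,H3,H3] ; pick H3
  Q 2.4.153.38: descend 000000100000010010011001001 ; hops seen [H4,H6,H5] ; pick H5

== LOOKUPS ==
["H5","H1","H5","H6","H6","H3","H4","H0","H5","H3","H3","H5"]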